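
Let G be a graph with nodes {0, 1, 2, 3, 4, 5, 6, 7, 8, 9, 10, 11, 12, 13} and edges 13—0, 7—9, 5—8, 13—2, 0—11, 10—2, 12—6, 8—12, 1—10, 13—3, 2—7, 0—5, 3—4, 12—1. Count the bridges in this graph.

The edges on the cycle 13-0-5-8-12-1-10-2-13 are not bridges since each lies on that cycle.
But removing 7—2 disconnects 7 from 2; removing 0—11 disconnects 0 from 11; removing 7—9 disconnects 7 from 9; removing 3—4 disconnects 3 from 4 — these are bridges.
In total 6 edges are bridges.

6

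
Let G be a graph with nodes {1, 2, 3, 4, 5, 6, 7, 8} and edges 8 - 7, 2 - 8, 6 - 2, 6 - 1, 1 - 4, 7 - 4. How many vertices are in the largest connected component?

6

5 is isolated — a component by itself.
3 is isolated — a component by itself.
Starting from 1 we can reach 1, 2, 4, 6, 7, 8. That is one component of size 6.
The largest has 6 vertices.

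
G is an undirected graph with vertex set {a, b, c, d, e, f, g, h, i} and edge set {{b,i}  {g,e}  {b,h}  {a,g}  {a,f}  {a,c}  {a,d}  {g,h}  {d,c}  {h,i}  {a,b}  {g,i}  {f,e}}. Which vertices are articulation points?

Removing a increases the component count from 1 to 2, so a is a cut vertex.
By contrast removing h leaves 1 component; it is not a cut vertex. No other vertex is a cut vertex either.

a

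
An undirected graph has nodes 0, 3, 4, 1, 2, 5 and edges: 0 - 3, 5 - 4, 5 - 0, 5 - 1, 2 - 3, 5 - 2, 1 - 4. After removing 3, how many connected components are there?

1

With 3 gone, the remaining components are: {0, 1, 2, 4, 5}.
That is 1 component.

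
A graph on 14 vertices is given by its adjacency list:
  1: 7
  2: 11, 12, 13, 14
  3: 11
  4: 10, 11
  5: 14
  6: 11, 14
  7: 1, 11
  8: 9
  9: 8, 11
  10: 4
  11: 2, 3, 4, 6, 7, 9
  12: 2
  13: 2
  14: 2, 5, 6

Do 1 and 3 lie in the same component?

Yes

From 1 we can reach 1, 2, 3, 4, 5, 6, 7, 8, 9, 10, 11, 12, 13, 14, which includes 3.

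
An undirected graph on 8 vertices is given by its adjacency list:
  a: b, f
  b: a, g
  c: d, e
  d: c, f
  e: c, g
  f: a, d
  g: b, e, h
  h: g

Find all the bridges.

g-h

The edges on the cycle d-c-e-g-b-a-f-d are not bridges since each lies on that cycle.
But removing g-h disconnects g from h — this is a bridge.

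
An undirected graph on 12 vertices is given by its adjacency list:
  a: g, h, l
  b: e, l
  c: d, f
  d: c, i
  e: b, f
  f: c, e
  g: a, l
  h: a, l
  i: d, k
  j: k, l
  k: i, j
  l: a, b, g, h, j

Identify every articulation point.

l

Removing l increases the component count from 1 to 2, so l is a cut vertex.
By contrast removing i leaves 1 component; it is not a cut vertex. No other vertex is a cut vertex either.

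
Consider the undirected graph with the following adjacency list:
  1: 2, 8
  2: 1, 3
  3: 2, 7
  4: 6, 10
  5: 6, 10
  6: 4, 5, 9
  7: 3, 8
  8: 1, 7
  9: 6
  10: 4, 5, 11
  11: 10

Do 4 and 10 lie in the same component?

Yes

From 4 we can reach 4, 5, 6, 9, 10, 11, which includes 10.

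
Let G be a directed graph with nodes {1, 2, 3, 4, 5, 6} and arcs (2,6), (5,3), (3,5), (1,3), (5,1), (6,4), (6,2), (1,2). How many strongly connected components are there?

{1, 3, 5} are all mutually reachable — one SCC of size 3.
{2, 6} are all mutually reachable — one SCC of size 2.
{4} is an SCC by itself.
That gives 3 strongly connected components.

3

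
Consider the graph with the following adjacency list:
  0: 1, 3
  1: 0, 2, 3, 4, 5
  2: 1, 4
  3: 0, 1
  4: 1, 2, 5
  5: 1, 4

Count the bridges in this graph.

0

The edges on the cycle 1-3-0-1 are not bridges since each lies on that cycle.
Every edge lies on some cycle, so there are no bridges.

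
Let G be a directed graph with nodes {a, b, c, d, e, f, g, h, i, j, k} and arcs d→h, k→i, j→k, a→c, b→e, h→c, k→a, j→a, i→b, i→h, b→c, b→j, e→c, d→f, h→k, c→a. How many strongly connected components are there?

6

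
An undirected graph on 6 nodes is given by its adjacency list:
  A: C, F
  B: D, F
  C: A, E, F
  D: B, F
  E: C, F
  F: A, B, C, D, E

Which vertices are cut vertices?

F

Removing F increases the component count from 1 to 2, so F is a cut vertex.
By contrast removing A leaves 1 component; it is not a cut vertex. No other vertex is a cut vertex either.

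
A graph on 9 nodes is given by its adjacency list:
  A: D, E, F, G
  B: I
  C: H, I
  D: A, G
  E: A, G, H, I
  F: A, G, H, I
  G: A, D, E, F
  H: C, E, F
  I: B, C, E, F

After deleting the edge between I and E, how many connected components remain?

1

I and E are still connected via I-F-H-E, so the component count stays at 1.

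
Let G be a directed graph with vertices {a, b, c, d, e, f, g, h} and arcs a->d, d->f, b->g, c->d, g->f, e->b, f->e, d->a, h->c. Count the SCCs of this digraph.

4

{b, e, f, g} are all mutually reachable — one SCC of size 4.
{a, d} are all mutually reachable — one SCC of size 2.
{h} is an SCC by itself.
{c} is an SCC by itself.
That gives 4 strongly connected components.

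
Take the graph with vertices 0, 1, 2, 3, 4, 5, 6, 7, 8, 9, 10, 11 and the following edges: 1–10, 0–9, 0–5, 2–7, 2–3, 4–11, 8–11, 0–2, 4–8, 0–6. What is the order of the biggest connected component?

Starting from 1 we can reach 1, 10. That is one component of size 2.
Starting from 4 we can reach 4, 8, 11. That is one component of size 3.
Starting from 0 we can reach 0, 2, 3, 5, 6, 7, 9. That is one component of size 7.
The largest has 7 vertices.

7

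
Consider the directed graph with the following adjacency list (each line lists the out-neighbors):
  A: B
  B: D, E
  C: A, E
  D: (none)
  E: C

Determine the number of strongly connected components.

2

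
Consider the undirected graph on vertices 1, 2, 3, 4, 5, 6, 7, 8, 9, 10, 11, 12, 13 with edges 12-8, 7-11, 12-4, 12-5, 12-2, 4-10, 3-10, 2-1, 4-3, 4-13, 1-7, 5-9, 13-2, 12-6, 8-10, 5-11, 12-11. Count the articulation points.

2

Removing 5 increases the component count from 1 to 2, so 5 is a cut vertex.
Removing 12 increases the component count from 1 to 2, so 12 is a cut vertex.
By contrast removing 7 leaves 1 component; it is not a cut vertex. No other vertex is a cut vertex either.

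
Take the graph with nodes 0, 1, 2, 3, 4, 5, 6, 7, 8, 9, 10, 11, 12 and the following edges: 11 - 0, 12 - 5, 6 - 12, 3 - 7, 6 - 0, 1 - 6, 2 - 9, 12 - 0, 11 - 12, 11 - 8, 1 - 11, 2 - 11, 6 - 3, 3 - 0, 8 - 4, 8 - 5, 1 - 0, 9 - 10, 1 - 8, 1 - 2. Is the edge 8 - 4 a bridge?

Yes

Removing 8 - 4 leaves no path between 8 and 4: the component count goes from 1 to 2. So it is a bridge.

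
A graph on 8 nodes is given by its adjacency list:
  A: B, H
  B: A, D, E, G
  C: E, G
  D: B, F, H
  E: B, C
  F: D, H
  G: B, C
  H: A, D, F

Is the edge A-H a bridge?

After removing A-H, the path A-B-D-H still connects them, so the edge is not a bridge.

No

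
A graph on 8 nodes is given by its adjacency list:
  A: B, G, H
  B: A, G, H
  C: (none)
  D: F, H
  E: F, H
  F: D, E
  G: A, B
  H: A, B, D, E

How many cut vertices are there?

1

Removing H increases the component count from 2 to 3, so H is a cut vertex.
By contrast removing G leaves 2 components; it is not a cut vertex. No other vertex is a cut vertex either.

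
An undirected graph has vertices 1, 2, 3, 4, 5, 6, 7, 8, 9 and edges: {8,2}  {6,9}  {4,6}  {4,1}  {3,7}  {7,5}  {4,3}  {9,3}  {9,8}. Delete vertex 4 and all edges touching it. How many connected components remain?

With 4 gone, the remaining components are: {1}; {2, 3, 5, 6, 7, 8, 9}.
That is 2 components.

2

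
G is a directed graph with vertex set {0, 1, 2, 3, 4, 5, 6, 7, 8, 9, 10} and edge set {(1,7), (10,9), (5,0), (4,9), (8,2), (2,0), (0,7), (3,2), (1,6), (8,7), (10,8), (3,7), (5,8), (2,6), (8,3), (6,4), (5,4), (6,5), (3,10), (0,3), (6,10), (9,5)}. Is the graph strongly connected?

No

There is no directed path from 7 to 4, so the graph is not strongly connected.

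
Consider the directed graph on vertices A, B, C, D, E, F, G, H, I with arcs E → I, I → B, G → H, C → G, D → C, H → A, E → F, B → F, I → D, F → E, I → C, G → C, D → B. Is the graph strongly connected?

No

There is no directed path from A to D, so the graph is not strongly connected.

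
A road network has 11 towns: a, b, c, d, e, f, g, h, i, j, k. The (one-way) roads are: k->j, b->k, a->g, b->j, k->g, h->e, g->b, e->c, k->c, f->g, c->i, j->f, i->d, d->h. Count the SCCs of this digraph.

3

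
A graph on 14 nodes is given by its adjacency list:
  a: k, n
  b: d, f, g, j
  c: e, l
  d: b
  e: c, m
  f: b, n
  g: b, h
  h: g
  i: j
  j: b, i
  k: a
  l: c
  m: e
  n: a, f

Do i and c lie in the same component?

The component containing i is {a, b, d, f, g, h, i, j, k, n}, and c is not in it.

No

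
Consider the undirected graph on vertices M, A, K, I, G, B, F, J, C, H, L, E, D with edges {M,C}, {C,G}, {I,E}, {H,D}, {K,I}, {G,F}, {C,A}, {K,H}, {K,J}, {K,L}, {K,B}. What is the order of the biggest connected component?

8

Starting from A we can reach A, C, F, G, M. That is one component of size 5.
Starting from B we can reach B, D, E, H, I, J, K, L. That is one component of size 8.
The largest has 8 vertices.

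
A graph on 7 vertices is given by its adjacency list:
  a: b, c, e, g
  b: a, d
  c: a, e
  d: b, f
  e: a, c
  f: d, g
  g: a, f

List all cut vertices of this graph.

a

Removing a increases the component count from 1 to 2, so a is a cut vertex.
By contrast removing e leaves 1 component; it is not a cut vertex. No other vertex is a cut vertex either.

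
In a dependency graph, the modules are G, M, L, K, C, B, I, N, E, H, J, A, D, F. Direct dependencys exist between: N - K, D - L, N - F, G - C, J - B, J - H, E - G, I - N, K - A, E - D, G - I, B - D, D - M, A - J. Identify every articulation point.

D, G, J, N

Removing D increases the component count from 1 to 3, so D is a cut vertex.
Removing G increases the component count from 1 to 2, so G is a cut vertex.
Removing J increases the component count from 1 to 2, so J is a cut vertex.
Likewise N is a cut vertex.
By contrast removing B leaves 1 component; it is not a cut vertex. No other vertex is a cut vertex either.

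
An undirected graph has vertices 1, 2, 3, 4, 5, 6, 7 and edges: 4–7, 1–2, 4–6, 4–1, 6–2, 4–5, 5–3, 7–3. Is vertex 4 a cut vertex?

Yes

Deleting 4 raises the number of components from 1 to 2, so 4 is a cut vertex.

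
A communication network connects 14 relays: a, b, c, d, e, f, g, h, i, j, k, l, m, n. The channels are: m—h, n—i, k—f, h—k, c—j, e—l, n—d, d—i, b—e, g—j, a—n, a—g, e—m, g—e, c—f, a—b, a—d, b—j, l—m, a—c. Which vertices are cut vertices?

Removing a increases the component count from 1 to 2, so a is a cut vertex.
By contrast removing i leaves 1 component; it is not a cut vertex. No other vertex is a cut vertex either.

a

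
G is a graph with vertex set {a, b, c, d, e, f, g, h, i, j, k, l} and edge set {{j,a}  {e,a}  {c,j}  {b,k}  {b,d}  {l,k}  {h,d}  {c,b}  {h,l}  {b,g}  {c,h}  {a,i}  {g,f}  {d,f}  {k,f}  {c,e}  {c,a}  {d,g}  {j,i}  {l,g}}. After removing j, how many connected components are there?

1

With j gone, the remaining components are: {a, b, c, d, e, f, g, h, i, k, l}.
That is 1 component.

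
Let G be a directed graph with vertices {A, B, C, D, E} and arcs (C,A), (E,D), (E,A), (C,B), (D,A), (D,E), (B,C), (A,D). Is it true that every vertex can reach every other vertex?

No

There is no directed path from E to B, so the graph is not strongly connected.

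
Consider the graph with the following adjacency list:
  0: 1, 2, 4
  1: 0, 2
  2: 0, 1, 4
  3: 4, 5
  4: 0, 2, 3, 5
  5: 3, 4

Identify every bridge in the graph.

none

The edges on the cycle 4-5-3-4 are not bridges since each lies on that cycle.
Every edge lies on some cycle, so there are no bridges.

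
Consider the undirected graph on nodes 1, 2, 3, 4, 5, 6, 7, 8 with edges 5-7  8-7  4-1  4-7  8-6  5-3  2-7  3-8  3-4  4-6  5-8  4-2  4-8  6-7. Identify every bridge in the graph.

The edges on the cycle 4-2-7-6-4 are not bridges since each lies on that cycle.
But removing 4-1 disconnects 4 from 1 — this is a bridge.

1-4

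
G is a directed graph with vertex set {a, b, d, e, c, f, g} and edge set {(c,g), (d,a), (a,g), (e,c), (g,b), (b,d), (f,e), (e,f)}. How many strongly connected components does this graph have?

3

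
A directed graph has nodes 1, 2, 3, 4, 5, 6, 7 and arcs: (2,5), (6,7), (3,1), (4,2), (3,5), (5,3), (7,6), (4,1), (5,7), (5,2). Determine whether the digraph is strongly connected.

No

There is no directed path from 3 to 4, so the graph is not strongly connected.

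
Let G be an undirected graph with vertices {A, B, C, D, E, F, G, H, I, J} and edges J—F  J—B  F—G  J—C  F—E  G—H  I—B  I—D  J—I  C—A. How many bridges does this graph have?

7

The edges on the cycle J-I-B-J are not bridges since each lies on that cycle.
But removing I—D disconnects I from D; removing J—C disconnects J from C; removing F—E disconnects F from E; removing F—J disconnects F from J — these are bridges.
In total 7 edges are bridges.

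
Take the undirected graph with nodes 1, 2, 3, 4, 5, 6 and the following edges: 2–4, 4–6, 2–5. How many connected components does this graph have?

3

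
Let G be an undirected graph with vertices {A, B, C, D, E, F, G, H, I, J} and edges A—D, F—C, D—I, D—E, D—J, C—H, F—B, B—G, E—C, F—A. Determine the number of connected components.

Starting from A we can reach A, B, C, D, E, F, G, H, I, J. That is one component of size 10.
Total: 1 component.

1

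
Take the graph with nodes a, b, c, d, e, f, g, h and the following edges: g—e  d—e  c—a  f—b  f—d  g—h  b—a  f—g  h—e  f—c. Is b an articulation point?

Deleting b leaves 1 component (was 1) (its neighbors a, f remain connected to each other), so b is not a cut vertex.

No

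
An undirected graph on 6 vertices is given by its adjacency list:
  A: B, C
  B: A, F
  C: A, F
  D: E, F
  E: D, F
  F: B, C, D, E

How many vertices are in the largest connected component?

Starting from A we can reach A, B, C, D, E, F. That is one component of size 6.
The largest has 6 vertices.

6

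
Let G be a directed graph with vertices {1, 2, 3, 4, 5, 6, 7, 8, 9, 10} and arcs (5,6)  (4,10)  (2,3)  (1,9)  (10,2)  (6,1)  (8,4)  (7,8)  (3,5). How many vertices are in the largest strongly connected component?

1

{3} is an SCC by itself.
{2} is an SCC by itself.
{10} is an SCC by itself.
{6} is an SCC by itself.
{5} is an SCC by itself.
(and 5 more singleton SCCs)
The largest has 1 vertex.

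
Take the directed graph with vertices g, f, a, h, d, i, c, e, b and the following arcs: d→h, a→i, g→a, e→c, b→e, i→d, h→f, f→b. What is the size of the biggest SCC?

1

{f} is an SCC by itself.
{h} is an SCC by itself.
{g} is an SCC by itself.
{c} is an SCC by itself.
{a} is an SCC by itself.
(and 4 more singleton SCCs)
The largest has 1 vertex.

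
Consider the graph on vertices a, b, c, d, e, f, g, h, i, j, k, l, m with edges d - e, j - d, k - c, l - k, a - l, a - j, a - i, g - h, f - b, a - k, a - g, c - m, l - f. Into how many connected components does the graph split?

1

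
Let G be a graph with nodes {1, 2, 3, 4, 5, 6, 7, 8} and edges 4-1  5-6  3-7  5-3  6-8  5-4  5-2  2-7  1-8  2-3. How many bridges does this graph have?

0

The edges on the cycle 5-4-1-8-6-5 are not bridges since each lies on that cycle.
Every edge lies on some cycle, so there are no bridges.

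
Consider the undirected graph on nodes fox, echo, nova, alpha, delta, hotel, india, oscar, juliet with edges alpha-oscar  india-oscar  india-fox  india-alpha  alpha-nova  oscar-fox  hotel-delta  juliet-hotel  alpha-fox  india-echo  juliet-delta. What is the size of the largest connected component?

6

Starting from delta we can reach delta, hotel, juliet. That is one component of size 3.
Starting from fox we can reach fox, echo, nova, alpha, india, oscar. That is one component of size 6.
The largest has 6 vertices.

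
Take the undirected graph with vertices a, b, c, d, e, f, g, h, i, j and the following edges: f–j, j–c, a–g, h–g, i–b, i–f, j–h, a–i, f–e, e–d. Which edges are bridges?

b-i, c-j, d-e, e-f

The edges on the cycle a-i-f-j-h-g-a are not bridges since each lies on that cycle.
But removing i–b disconnects i from b; removing f–e disconnects f from e; removing c–j disconnects c from j; removing d–e disconnects d from e — these are bridges.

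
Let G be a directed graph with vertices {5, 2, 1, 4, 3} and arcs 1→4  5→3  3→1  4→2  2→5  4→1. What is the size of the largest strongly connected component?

5

{1, 2, 3, 4, 5} are all mutually reachable — one SCC of size 5.
The largest has 5 vertices.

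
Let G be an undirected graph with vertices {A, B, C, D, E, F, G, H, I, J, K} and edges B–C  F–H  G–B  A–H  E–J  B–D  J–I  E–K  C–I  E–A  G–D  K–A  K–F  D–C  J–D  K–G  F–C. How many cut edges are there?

0

The edges on the cycle E-K-F-C-I-J-E are not bridges since each lies on that cycle.
Every edge lies on some cycle, so there are no bridges.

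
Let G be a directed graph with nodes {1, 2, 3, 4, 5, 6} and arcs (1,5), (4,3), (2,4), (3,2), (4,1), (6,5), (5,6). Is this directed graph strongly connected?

No

There is no directed path from 6 to 4, so the graph is not strongly connected.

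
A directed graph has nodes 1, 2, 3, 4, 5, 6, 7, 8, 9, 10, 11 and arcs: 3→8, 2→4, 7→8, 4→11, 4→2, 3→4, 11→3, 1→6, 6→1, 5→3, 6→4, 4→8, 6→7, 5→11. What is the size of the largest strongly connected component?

4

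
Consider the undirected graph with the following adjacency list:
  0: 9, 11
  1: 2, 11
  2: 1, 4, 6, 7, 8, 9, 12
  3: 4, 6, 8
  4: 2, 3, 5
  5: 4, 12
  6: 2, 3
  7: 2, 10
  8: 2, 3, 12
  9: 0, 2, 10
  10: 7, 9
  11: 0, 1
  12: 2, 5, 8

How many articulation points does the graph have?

1

Removing 2 increases the component count from 1 to 2, so 2 is a cut vertex.
By contrast removing 11 leaves 1 component; it is not a cut vertex. No other vertex is a cut vertex either.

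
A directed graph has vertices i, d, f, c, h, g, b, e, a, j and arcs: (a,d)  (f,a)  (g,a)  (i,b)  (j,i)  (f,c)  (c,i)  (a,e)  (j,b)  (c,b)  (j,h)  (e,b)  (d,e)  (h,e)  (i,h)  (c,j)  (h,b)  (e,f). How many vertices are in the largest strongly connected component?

8

{a, c, d, e, f, h, i, j} are all mutually reachable — one SCC of size 8.
{g} is an SCC by itself.
{b} is an SCC by itself.
The largest has 8 vertices.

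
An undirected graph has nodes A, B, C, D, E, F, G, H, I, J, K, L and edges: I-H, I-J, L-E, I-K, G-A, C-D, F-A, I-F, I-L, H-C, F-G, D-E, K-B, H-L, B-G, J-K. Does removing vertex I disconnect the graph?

Yes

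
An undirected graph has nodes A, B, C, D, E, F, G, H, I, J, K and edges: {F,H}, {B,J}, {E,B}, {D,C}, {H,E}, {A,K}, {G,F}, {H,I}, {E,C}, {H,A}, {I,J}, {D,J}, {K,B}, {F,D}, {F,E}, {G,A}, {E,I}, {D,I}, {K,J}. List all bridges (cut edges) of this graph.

none

The edges on the cycle G-F-H-A-G are not bridges since each lies on that cycle.
Every edge lies on some cycle, so there are no bridges.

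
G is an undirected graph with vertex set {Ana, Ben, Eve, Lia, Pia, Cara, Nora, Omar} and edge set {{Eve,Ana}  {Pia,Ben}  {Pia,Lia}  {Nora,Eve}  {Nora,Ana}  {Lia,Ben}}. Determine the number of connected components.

4

Omar is isolated — a component by itself.
Cara is isolated — a component by itself.
Starting from Ana we can reach Ana, Eve, Nora. That is one component of size 3.
Starting from Ben we can reach Ben, Lia, Pia. That is one component of size 3.
Total: 4 components.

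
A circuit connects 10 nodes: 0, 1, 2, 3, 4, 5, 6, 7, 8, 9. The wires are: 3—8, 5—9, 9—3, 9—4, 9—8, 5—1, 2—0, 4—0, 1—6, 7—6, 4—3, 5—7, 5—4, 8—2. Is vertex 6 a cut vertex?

No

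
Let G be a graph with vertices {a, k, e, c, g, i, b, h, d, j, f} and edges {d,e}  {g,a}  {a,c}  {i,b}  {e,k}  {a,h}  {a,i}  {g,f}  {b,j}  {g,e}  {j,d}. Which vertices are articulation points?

a, e, g

Removing a increases the component count from 1 to 3, so a is a cut vertex.
Removing e increases the component count from 1 to 2, so e is a cut vertex.
Removing g increases the component count from 1 to 2, so g is a cut vertex.
By contrast removing d leaves 1 component; it is not a cut vertex. No other vertex is a cut vertex either.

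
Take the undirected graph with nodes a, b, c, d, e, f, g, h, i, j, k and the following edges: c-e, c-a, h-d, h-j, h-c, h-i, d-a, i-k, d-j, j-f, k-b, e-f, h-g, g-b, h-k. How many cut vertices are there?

1

Removing h increases the component count from 1 to 2, so h is a cut vertex.
By contrast removing j leaves 1 component; it is not a cut vertex. No other vertex is a cut vertex either.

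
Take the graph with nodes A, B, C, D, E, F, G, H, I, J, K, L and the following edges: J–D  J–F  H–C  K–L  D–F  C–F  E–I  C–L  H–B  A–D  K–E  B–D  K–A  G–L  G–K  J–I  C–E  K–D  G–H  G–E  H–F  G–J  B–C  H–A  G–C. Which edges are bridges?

none

The edges on the cycle G-H-B-D-K-G are not bridges since each lies on that cycle.
Every edge lies on some cycle, so there are no bridges.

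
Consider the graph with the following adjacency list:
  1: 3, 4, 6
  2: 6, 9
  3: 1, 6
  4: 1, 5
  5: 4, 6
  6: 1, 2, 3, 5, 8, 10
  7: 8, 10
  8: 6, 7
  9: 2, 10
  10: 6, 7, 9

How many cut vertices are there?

1

Removing 6 increases the component count from 1 to 2, so 6 is a cut vertex.
By contrast removing 4 leaves 1 component; it is not a cut vertex. No other vertex is a cut vertex either.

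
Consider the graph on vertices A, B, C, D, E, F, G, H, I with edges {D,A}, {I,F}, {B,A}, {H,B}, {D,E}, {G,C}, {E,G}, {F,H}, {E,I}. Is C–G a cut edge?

Removing C–G leaves no path between C and G: the component count goes from 1 to 2. So it is a bridge.

Yes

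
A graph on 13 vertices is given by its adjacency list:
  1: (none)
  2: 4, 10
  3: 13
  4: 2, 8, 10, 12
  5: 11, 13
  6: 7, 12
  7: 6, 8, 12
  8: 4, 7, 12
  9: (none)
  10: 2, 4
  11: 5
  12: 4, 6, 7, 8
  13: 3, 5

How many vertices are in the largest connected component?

9 is isolated — a component by itself.
1 is isolated — a component by itself.
Starting from 3 we can reach 3, 5, 11, 13. That is one component of size 4.
Starting from 2 we can reach 2, 4, 6, 7, 8, 10, 12. That is one component of size 7.
The largest has 7 vertices.

7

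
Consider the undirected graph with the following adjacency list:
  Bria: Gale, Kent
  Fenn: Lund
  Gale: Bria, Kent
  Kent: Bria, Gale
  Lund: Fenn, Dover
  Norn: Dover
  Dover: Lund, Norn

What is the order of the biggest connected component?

4

Starting from Bria we can reach Bria, Gale, Kent. That is one component of size 3.
Starting from Fenn we can reach Fenn, Lund, Norn, Dover. That is one component of size 4.
The largest has 4 vertices.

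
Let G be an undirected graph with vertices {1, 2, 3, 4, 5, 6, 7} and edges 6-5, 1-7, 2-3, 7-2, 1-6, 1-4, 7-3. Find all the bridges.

1-4, 1-6, 1-7, 5-6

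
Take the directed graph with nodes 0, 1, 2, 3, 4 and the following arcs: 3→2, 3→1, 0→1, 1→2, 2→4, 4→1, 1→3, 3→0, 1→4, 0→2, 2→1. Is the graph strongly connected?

Yes

From 1 we can reach every vertex (0, 1, 2, 3, 4), and every vertex can reach 1 (0, 1, 2, 3, 4). So the whole graph is one strongly connected component.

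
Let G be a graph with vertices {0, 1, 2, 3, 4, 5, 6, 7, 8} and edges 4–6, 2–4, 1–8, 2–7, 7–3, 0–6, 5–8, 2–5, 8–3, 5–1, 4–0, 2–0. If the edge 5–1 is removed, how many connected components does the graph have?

5 and 1 are still connected via 5-8-1, so the component count stays at 1.

1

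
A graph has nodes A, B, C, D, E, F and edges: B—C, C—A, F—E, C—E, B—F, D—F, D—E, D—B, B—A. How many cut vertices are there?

0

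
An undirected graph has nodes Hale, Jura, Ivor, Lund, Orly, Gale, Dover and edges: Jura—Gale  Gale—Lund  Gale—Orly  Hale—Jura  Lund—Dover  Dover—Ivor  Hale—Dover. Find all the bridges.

The edges on the cycle Hale-Jura-Gale-Lund-Dover-Hale are not bridges since each lies on that cycle.
But removing Dover—Ivor disconnects Dover from Ivor; removing Gale—Orly disconnects Gale from Orly — these are bridges.

Dover-Ivor, Gale-Orly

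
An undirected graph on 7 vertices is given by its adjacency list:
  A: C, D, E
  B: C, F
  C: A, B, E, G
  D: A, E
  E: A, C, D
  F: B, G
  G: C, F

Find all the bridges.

The edges on the cycle C-E-D-A-C are not bridges since each lies on that cycle.
Every edge lies on some cycle, so there are no bridges.

none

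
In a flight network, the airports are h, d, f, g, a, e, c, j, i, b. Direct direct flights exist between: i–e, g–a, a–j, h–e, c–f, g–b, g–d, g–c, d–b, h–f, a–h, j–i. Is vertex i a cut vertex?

No

Deleting i leaves 1 component (was 1) (its neighbors e, j remain connected to each other), so i is not a cut vertex.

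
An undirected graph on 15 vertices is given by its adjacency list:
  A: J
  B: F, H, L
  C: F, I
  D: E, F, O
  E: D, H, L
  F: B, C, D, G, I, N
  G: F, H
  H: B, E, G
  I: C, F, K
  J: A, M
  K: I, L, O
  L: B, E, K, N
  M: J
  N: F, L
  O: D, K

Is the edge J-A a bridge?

Yes

Removing J-A leaves no path between J and A: the component count goes from 2 to 3. So it is a bridge.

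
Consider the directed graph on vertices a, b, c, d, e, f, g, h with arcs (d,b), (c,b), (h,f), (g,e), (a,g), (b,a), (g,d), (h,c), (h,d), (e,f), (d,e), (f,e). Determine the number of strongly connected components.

4

{a, b, d, g} are all mutually reachable — one SCC of size 4.
{e, f} are all mutually reachable — one SCC of size 2.
{c} is an SCC by itself.
{h} is an SCC by itself.
That gives 4 strongly connected components.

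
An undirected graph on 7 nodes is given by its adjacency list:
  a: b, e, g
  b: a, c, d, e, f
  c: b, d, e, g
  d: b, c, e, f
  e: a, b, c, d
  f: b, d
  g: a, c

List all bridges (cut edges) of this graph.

The edges on the cycle b-e-a-b are not bridges since each lies on that cycle.
Every edge lies on some cycle, so there are no bridges.

none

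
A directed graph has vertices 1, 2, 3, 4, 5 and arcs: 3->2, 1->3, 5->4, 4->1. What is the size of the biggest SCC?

{2} is an SCC by itself.
{1} is an SCC by itself.
{5} is an SCC by itself.
{4} is an SCC by itself.
{3} is an SCC by itself.
The largest has 1 vertex.

1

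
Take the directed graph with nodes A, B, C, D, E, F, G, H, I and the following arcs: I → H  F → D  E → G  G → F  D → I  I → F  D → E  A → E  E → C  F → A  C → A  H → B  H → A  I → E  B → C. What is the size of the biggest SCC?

{A, B, C, D, E, F, G, H, I} are all mutually reachable — one SCC of size 9.
The largest has 9 vertices.

9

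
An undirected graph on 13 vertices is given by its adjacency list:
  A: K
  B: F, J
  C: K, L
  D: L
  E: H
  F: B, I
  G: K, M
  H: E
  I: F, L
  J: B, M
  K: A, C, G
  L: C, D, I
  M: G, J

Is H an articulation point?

Deleting H leaves 2 components (was 2), so H is not a cut vertex.

No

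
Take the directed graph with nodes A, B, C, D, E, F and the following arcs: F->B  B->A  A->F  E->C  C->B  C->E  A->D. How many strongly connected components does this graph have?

3

{A, B, F} are all mutually reachable — one SCC of size 3.
{C, E} are all mutually reachable — one SCC of size 2.
{D} is an SCC by itself.
That gives 3 strongly connected components.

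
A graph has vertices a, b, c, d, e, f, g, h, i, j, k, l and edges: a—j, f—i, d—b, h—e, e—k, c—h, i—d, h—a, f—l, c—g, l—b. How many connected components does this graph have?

2

Starting from b we can reach b, d, f, i, l. That is one component of size 5.
Starting from a we can reach a, c, e, g, h, j, k. That is one component of size 7.
Total: 2 components.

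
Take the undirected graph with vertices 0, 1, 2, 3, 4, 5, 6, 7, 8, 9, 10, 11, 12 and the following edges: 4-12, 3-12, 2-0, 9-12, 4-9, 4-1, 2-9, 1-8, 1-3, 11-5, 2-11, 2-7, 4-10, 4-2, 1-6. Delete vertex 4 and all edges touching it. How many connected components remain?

2

With 4 gone, the remaining components are: {10}; {0, 1, 2, 3, 5, 6, 7, 8, 9, 11, 12}.
That is 2 components.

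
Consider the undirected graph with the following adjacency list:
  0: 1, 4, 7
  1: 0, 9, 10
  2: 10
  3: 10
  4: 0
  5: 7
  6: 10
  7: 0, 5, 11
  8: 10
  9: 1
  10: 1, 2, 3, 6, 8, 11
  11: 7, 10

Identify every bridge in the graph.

0-4, 1-9, 10-2, 10-3, 10-6, 10-8, 5-7

The edges on the cycle 7-11-10-1-0-7 are not bridges since each lies on that cycle.
But removing 2-10 disconnects 2 from 10; removing 10-3 disconnects 10 from 3; removing 10-8 disconnects 10 from 8; removing 9-1 disconnects 9 from 1 — these are bridges.
In total 7 edges are bridges.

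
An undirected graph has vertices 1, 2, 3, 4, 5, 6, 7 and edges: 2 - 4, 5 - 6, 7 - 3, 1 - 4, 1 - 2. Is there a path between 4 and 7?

The component containing 4 is {1, 2, 4}, and 7 is not in it.

No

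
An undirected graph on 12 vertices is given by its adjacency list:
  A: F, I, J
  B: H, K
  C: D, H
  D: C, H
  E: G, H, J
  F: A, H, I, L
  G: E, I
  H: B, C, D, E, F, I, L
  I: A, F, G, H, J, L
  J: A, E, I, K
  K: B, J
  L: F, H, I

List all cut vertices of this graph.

Removing H increases the component count from 1 to 2, so H is a cut vertex.
By contrast removing K leaves 1 component; it is not a cut vertex. No other vertex is a cut vertex either.

H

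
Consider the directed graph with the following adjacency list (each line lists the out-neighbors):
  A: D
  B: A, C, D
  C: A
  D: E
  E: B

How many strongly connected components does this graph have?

1

{A, B, C, D, E} are all mutually reachable — one SCC of size 5.
That gives 1 strongly connected component.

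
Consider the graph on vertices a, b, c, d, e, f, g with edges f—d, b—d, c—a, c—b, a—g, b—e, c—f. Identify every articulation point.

Removing a increases the component count from 1 to 2, so a is a cut vertex.
Removing b increases the component count from 1 to 2, so b is a cut vertex.
Removing c increases the component count from 1 to 2, so c is a cut vertex.
By contrast removing e leaves 1 component; it is not a cut vertex. No other vertex is a cut vertex either.

a, b, c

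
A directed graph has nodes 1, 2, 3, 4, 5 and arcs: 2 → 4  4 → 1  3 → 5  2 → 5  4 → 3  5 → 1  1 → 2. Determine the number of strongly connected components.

1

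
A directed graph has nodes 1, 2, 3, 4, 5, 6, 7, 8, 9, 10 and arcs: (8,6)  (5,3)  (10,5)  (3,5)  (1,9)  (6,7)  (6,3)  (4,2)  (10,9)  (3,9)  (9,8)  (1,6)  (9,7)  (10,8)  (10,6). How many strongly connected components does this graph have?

6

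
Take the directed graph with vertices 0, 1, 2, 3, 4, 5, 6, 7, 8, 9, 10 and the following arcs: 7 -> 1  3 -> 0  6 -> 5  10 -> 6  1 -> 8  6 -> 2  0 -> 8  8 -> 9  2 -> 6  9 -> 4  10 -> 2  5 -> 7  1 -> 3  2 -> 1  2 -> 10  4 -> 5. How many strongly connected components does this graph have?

2

{0, 1, 3, 4, 5, 7, 8, 9} are all mutually reachable — one SCC of size 8.
{2, 6, 10} are all mutually reachable — one SCC of size 3.
That gives 2 strongly connected components.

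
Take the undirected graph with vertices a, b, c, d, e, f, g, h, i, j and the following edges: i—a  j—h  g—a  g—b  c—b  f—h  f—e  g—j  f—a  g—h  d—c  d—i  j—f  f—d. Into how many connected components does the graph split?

1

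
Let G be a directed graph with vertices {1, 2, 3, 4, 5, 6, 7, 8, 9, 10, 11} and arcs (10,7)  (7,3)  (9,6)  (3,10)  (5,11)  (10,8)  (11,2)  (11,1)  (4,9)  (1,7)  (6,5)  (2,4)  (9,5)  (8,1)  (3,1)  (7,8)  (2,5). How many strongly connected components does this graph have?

2

{2, 4, 5, 6, 9, 11} are all mutually reachable — one SCC of size 6.
{1, 3, 7, 8, 10} are all mutually reachable — one SCC of size 5.
That gives 2 strongly connected components.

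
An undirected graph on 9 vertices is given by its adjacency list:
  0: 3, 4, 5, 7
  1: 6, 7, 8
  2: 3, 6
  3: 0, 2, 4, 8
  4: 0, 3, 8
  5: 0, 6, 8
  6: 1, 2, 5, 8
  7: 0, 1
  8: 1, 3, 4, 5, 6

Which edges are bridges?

none

The edges on the cycle 4-3-2-6-5-0-4 are not bridges since each lies on that cycle.
Every edge lies on some cycle, so there are no bridges.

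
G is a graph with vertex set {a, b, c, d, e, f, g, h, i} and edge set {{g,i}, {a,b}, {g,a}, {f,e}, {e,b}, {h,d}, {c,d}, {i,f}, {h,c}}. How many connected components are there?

Starting from c we can reach c, d, h. That is one component of size 3.
Starting from a we can reach a, b, e, f, g, i. That is one component of size 6.
Total: 2 components.

2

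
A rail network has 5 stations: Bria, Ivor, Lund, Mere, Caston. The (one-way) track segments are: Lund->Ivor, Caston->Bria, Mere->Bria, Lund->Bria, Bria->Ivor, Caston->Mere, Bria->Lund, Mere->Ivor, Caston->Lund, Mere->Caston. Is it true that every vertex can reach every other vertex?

No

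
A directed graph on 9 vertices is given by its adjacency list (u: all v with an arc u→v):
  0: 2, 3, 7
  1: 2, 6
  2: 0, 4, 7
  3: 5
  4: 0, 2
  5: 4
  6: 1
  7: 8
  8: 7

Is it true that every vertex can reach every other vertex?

No

There is no directed path from 4 to 6, so the graph is not strongly connected.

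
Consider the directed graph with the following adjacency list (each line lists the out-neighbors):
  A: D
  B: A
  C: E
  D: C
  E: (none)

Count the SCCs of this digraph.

{A} is an SCC by itself.
{D} is an SCC by itself.
{B} is an SCC by itself.
{E} is an SCC by itself.
{C} is an SCC by itself.
That gives 5 strongly connected components.

5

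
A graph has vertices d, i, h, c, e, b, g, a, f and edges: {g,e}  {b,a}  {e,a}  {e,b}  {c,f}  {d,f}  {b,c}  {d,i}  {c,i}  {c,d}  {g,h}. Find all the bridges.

b-c, e-g, g-h

The edges on the cycle c-d-f-c are not bridges since each lies on that cycle.
But removing g - h disconnects g from h; removing g - e disconnects g from e; removing c - b disconnects c from b — these are bridges.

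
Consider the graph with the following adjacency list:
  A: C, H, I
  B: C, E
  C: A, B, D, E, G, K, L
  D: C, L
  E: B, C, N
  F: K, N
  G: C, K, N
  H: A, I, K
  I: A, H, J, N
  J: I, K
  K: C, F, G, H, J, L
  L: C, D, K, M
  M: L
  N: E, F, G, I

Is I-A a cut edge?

No

After removing I-A, the path I-H-A still connects them, so the edge is not a bridge.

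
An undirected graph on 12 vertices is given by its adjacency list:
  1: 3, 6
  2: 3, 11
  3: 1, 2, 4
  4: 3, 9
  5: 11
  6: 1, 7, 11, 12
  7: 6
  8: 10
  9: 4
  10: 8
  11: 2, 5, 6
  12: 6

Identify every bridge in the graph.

10-8, 11-5, 12-6, 3-4, 4-9, 6-7

The edges on the cycle 2-11-6-1-3-2 are not bridges since each lies on that cycle.
But removing 9-4 disconnects 9 from 4; removing 5-11 disconnects 5 from 11; removing 3-4 disconnects 3 from 4; removing 6-12 disconnects 6 from 12 — these are bridges.
In total 6 edges are bridges.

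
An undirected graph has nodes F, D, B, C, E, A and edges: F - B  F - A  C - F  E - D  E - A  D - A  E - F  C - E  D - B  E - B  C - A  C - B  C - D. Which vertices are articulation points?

Removing F, for instance, still leaves 1 component. No single vertex removal increases the component count — the graph has no articulation points.

none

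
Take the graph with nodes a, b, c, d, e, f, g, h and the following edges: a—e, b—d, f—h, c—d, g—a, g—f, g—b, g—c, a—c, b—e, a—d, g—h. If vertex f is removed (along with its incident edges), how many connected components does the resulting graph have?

With f gone, the remaining components are: {a, b, c, d, e, g, h}.
That is 1 component.

1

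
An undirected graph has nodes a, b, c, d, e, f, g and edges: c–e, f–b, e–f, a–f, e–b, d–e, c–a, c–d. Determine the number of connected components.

2

g is isolated — a component by itself.
Starting from a we can reach a, b, c, d, e, f. That is one component of size 6.
Total: 2 components.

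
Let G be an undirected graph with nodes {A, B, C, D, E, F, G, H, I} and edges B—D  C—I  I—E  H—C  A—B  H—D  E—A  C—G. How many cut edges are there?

1

The edges on the cycle H-C-I-E-A-B-D-H are not bridges since each lies on that cycle.
But removing C—G disconnects C from G — this is a bridge.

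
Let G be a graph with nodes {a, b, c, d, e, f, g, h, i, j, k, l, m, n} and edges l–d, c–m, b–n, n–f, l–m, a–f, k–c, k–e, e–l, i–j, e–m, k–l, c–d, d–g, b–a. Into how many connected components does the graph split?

4

h is isolated — a component by itself.
Starting from i we can reach i, j. That is one component of size 2.
Starting from a we can reach a, b, f, n. That is one component of size 4.
Starting from c we can reach c, d, e, g, k, l, m. That is one component of size 7.
Total: 4 components.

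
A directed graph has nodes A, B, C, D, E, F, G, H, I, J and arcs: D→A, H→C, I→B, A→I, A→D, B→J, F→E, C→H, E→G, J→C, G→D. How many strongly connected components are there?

8

{A, D} are all mutually reachable — one SCC of size 2.
{C, H} are all mutually reachable — one SCC of size 2.
{B} is an SCC by itself.
{E} is an SCC by itself.
{J} is an SCC by itself.
(and 3 more singleton SCCs)
That gives 8 strongly connected components.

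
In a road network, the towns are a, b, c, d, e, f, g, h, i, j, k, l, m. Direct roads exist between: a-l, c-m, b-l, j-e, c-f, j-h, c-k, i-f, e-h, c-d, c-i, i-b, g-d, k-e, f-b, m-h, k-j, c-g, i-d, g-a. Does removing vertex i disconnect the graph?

No

Deleting i leaves 1 component (was 1) (its neighbors b, c, d, f remain connected to each other), so i is not a cut vertex.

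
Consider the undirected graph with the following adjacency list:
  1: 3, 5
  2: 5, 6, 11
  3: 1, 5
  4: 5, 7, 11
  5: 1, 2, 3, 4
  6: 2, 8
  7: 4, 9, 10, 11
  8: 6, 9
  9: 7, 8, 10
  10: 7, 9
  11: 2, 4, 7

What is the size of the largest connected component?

Starting from 1 we can reach 1, 2, 3, 4, 5, 6, 7, 8, 9, 10, 11. That is one component of size 11.
The largest has 11 vertices.

11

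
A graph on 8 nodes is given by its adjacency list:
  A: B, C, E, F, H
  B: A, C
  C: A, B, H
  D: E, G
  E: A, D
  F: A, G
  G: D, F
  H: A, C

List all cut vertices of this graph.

A

Removing A increases the component count from 1 to 2, so A is a cut vertex.
By contrast removing E leaves 1 component; it is not a cut vertex. No other vertex is a cut vertex either.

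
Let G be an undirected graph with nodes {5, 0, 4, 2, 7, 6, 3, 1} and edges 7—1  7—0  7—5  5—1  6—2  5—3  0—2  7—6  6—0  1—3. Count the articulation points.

Removing 7 increases the component count from 2 to 3, so 7 is a cut vertex.
By contrast removing 3 leaves 2 components; it is not a cut vertex. No other vertex is a cut vertex either.

1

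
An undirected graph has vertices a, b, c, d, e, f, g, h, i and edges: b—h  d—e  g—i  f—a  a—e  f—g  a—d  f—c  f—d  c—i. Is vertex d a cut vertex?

Deleting d leaves 2 components (was 2), so d is not a cut vertex.

No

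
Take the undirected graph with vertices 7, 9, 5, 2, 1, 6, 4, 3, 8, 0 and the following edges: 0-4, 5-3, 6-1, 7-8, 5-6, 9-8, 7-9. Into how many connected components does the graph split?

4

2 is isolated — a component by itself.
Starting from 0 we can reach 0, 4. That is one component of size 2.
Starting from 7 we can reach 7, 8, 9. That is one component of size 3.
Starting from 1 we can reach 1, 3, 5, 6. That is one component of size 4.
Total: 4 components.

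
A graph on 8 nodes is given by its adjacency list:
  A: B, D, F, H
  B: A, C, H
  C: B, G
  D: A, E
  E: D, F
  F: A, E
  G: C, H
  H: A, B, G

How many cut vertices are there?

1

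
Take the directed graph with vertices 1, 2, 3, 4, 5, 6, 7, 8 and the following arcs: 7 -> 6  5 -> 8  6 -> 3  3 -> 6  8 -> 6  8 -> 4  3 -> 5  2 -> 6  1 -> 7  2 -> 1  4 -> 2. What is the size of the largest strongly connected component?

8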